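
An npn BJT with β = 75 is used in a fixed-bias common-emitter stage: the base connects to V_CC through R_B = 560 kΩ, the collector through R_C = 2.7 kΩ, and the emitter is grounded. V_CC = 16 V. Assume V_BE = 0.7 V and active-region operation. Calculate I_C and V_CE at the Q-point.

Base loop: V_CC = I_B·R_B + V_BE, so I_B = (16 − 0.7)/560 kΩ = 0.0273 mA.
In the active region I_C = β·I_B = 75 × 0.0273 = 2.05 mA.
Collector loop: V_CE = V_CC − I_C·R_C = 16 − 2.05×2.7 = 10.5 V.
Since V_CE = 10.5 V > V_CE(sat) ≈ 0.2 V, the transistor is in the active region as assumed.

I_C ≈ 2 mA, V_CE ≈ 10 V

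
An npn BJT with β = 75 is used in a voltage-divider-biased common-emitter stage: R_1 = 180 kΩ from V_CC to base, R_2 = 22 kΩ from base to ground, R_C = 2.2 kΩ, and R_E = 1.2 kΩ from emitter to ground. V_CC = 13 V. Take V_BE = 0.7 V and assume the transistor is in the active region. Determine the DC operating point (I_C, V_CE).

Thevenize the base divider: V_Th = V_CC·R_2/(R_1+R_2) = 13×22/202 = 1.42 V, R_Th = R_1‖R_2 = 19.6 kΩ.
Base-emitter loop: V_Th = I_B·R_Th + V_BE + (β+1)I_B·R_E, so I_B = (1.42 − 0.7) / (19.6 + 76×1.2) = 0.00646 mA.
I_C = β·I_B = 75×0.00646 = 0.485 mA, and I_E = (β+1)I_B = 0.491 mA.
V_CE = V_CC − I_C·R_C − I_E·R_E = 13 − 0.485×2.2 − 0.491×1.2 = 11.3 V.
V_CE = 11.3 V > 0.2 V confirms active-region operation.

I_C ≈ 0.48 mA, V_CE ≈ 11 V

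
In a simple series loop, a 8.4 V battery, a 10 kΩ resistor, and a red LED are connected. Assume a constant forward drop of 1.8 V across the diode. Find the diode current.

KVL around the loop: 8.4 = V_D + I·R = 1.8 + I × 10 kΩ.
So I = (8.4 − 1.8) / 10 kΩ = 6.6 / 10 = 0.66 mA.

I ≈ 0.66 mA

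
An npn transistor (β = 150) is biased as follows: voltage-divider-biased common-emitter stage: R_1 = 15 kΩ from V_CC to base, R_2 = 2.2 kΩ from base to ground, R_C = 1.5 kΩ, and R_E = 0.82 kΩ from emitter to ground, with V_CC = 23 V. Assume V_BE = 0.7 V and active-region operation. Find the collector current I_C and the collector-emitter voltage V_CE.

I_C ≈ 2.7 mA, V_CE ≈ 17 V

Thevenize the base divider: V_Th = V_CC·R_2/(R_1+R_2) = 23×2.2/17.2 = 2.94 V, R_Th = R_1‖R_2 = 1.92 kΩ.
Base-emitter loop: V_Th = I_B·R_Th + V_BE + (β+1)I_B·R_E, so I_B = (2.94 − 0.7) / (1.92 + 151×0.82) = 0.0178 mA.
I_C = β·I_B = 150×0.0178 = 2.67 mA, and I_E = (β+1)I_B = 2.69 mA.
V_CE = V_CC − I_C·R_C − I_E·R_E = 23 − 2.67×1.5 − 2.69×0.82 = 16.8 V.
V_CE = 16.8 V > 0.2 V confirms active-region operation.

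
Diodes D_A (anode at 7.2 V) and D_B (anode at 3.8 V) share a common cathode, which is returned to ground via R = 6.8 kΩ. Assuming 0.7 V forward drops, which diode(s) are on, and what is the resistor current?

Assume both conduct. Then node N would need to be at both 7.2−0.7 = 6.5 V and 3.8−0.7 = 3.1 V, which is impossible.
Assume only D_A conducts: V_N = 7.2 − 0.7 = 6.5 V, so I_R = 6.5/6.8 = 0.956 mA.
Check D_B: its anode-to-cathode voltage is 3.8 − 6.5 = -2.7 V < 0.7 V, so it is off. The assumption is consistent.

Only D_A conducts; I_R ≈ 0.96 mA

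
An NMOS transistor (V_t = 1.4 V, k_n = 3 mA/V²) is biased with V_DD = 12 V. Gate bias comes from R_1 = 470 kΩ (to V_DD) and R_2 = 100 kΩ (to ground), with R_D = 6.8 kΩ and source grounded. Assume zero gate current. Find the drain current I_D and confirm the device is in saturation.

I_D ≈ 0.75 mA

V_G = V_DD·R_2/(R_1+R_2) = 12×100/570 = 2.11 V. With the source grounded, V_GS = V_G = 2.11 V.
Assume saturation: I_D = (k_n/2)(V_GS − V_t)² = (3/2)×(2.11 − 1.4)² = 1.5×0.705² = 0.746 mA.
V_DS = V_DD − I_D·R_D = 12 − 0.746×6.8 = 6.93 V.
Saturation requires V_DS ≥ V_GS − V_t = 0.705 V; 6.93 ≥ 0.705 ✓.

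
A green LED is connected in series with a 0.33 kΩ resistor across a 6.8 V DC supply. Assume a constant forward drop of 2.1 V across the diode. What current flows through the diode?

I ≈ 14 mA

KVL around the loop: 6.8 = V_D + I·R = 2.1 + I × 0.33 kΩ.
So I = (6.8 − 2.1) / 0.33 kΩ = 4.7 / 0.33 = 14.2 mA.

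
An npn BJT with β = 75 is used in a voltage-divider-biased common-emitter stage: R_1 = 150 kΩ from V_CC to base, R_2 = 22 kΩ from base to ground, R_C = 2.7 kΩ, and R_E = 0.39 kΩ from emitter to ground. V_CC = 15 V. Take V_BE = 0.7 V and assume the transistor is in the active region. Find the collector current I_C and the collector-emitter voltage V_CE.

I_C ≈ 1.9 mA, V_CE ≈ 9.2 V

Thevenize the base divider: V_Th = V_CC·R_2/(R_1+R_2) = 15×22/172 = 1.92 V, R_Th = R_1‖R_2 = 19.2 kΩ.
Base-emitter loop: V_Th = I_B·R_Th + V_BE + (β+1)I_B·R_E, so I_B = (1.92 − 0.7) / (19.2 + 76×0.39) = 0.025 mA.
I_C = β·I_B = 75×0.025 = 1.87 mA, and I_E = (β+1)I_B = 1.9 mA.
V_CE = V_CC − I_C·R_C − I_E·R_E = 15 − 1.87×2.7 − 1.9×0.39 = 9.21 V.
V_CE = 9.21 V > 0.2 V confirms active-region operation.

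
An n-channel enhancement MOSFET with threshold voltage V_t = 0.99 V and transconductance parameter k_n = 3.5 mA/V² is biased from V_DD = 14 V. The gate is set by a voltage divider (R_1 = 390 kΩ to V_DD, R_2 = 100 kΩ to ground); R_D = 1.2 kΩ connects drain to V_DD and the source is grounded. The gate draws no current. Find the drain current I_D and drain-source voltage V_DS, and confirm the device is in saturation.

I_D ≈ 6.1 mA, V_DS ≈ 6.7 V

V_G = V_DD·R_2/(R_1+R_2) = 14×100/490 = 2.86 V. With the source grounded, V_GS = V_G = 2.86 V.
Assume saturation: I_D = (k_n/2)(V_GS − V_t)² = (3.5/2)×(2.86 − 0.99)² = 1.75×1.87² = 6.1 mA.
V_DS = V_DD − I_D·R_D = 14 − 6.1×1.2 = 6.68 V.
Saturation requires V_DS ≥ V_GS − V_t = 1.87 V; 6.68 ≥ 1.87 ✓.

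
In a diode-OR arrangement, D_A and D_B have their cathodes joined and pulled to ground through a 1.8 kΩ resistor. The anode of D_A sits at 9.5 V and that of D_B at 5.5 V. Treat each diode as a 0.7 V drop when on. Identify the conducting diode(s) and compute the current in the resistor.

Assume both conduct. Then node N would need to be at both 9.5−0.7 = 8.8 V and 5.5−0.7 = 4.8 V, which is impossible.
Assume only D_A conducts: V_N = 9.5 − 0.7 = 8.8 V, so I_R = 8.8/1.8 = 4.89 mA.
Check D_B: its anode-to-cathode voltage is 5.5 − 8.8 = -3.3 V < 0.7 V, so it is off. The assumption is consistent.

Only D_A conducts; I_R ≈ 4.9 mA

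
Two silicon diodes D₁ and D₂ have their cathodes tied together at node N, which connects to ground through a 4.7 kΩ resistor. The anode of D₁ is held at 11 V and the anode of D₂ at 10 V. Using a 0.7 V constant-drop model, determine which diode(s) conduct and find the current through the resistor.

Assume both conduct. Then node N would need to be at both 11−0.7 = 10.3 V and 10−0.7 = 9.3 V, which is impossible.
Assume only D₁ conducts: V_N = 11 − 0.7 = 10.3 V, so I_R = 10.3/4.7 = 2.19 mA.
Check D₂: its anode-to-cathode voltage is 10 − 10.3 = -0.3 V < 0.7 V, so it is off. The assumption is consistent.

Only D₁ conducts; I_R ≈ 2.2 mA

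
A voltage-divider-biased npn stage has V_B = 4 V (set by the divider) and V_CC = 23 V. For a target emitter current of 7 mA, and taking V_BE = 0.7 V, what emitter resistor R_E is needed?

V_E = V_B − V_BE = 4 − 0.7 = 3.3 V.
R_E = V_E / I_E = 3.3 / 7 = 0.471 kΩ.

R_E ≈ 0.47 kΩ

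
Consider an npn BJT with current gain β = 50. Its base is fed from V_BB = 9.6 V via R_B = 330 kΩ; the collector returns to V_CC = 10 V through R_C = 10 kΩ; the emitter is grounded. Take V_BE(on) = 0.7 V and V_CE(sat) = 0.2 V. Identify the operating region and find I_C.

Assume active: I_B = (9.6 − 0.7)/330 = 0.027 mA, giving I_C = β·I_B = 1.35 mA.
But then V_CE = 10 − 1.35×10 = -3.48 V < V_CE(sat) = 0.2 V — impossible in the active region.
So the transistor is saturated. With V_CE = 0.2 V, I_C = (V_CC − 0.2)/R_C = 9.8/10 = 0.98 mA.
Check: β·I_B = 1.35 mA > I_C = 0.98 mA, confirming saturation.

saturation; I_C ≈ 0.98 mA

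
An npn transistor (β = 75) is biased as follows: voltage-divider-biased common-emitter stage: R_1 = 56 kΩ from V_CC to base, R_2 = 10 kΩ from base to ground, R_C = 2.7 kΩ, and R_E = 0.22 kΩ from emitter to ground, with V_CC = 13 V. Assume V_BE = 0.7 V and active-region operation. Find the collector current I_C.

Thevenize the base divider: V_Th = V_CC·R_2/(R_1+R_2) = 13×10/66 = 1.97 V, R_Th = R_1‖R_2 = 8.48 kΩ.
Base-emitter loop: V_Th = I_B·R_Th + V_BE + (β+1)I_B·R_E, so I_B = (1.97 − 0.7) / (8.48 + 76×0.22) = 0.0504 mA.
I_C = β·I_B = 75×0.0504 = 3.78 mA, and I_E = (β+1)I_B = 3.83 mA.
V_CE = V_CC − I_C·R_C − I_E·R_E = 13 − 3.78×2.7 − 3.83×0.22 = 1.96 V.
V_CE = 1.96 V > 0.2 V confirms active-region operation.

I_C ≈ 3.8 mA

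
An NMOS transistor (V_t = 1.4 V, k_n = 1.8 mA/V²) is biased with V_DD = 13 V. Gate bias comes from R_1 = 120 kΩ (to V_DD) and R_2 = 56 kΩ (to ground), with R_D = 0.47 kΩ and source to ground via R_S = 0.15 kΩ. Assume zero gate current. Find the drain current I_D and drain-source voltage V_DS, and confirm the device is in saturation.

I_D ≈ 4.1 mA, V_DS ≈ 10 V

V_G = V_DD·R_2/(R_1+R_2) = 13×56/176 = 4.14 V.
Assume saturation: I_D = (k_n/2)(V_GS − V_t)² with V_GS = V_G − I_D·R_S = 4.14 − 0.15·I_D.
Substituting gives 0.0203·I_D² − 1.74·I_D + 6.74 = 0, with roots I_D = 4.07 or 81.8 mA.
The root I_D = 81.8 mA gives V_GS = -8.13 V ≤ V_t, so take I_D = 4.07 mA.
Then V_GS = 3.53 V and V_DS = V_DD − I_D(R_D+R_S) = 13 − 4.07×0.62 = 10.5 V.
Saturation requires V_DS ≥ V_GS − V_t = 2.13 V; 10.5 ≥ 2.13 ✓.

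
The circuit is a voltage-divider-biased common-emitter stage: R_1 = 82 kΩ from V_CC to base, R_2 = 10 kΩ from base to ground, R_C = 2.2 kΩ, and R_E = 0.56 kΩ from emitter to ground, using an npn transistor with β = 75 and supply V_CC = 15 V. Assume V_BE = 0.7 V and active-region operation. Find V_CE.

V_CE ≈ 11 V

Thevenize the base divider: V_Th = V_CC·R_2/(R_1+R_2) = 15×10/92 = 1.63 V, R_Th = R_1‖R_2 = 8.91 kΩ.
Base-emitter loop: V_Th = I_B·R_Th + V_BE + (β+1)I_B·R_E, so I_B = (1.63 − 0.7) / (8.91 + 76×0.56) = 0.0181 mA.
I_C = β·I_B = 75×0.0181 = 1.36 mA, and I_E = (β+1)I_B = 1.37 mA.
V_CE = V_CC − I_C·R_C − I_E·R_E = 15 − 1.36×2.2 − 1.37×0.56 = 11.2 V.
V_CE = 11.2 V > 0.2 V confirms active-region operation.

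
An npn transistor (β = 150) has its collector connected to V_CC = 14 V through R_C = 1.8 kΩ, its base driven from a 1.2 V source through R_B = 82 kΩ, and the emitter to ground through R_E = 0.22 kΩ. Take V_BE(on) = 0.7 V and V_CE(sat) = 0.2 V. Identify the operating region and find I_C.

active; I_C ≈ 0.65 mA

Assume active. Base-emitter loop: I_B = (V_BB − V_BE)/(R_B + (β+1)R_E) = (1.2 − 0.7)/(82 + 151×0.22) = 0.00434 mA.
I_C = β·I_B = 150×0.00434 = 0.651 mA.
V_CE = V_CC − I_C·R_C − I_E·R_E = 14 − 0.651×1.8 − 0.655×0.22 = 12.7 V > V_CE(sat), so the active-region assumption holds.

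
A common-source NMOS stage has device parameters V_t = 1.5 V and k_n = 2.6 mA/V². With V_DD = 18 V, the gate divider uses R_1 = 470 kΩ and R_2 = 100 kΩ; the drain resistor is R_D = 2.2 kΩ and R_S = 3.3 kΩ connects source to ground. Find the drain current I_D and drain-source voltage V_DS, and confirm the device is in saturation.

I_D ≈ 0.35 mA, V_DS ≈ 16 V

V_G = V_DD·R_2/(R_1+R_2) = 18×100/570 = 3.16 V.
Assume saturation: I_D = (k_n/2)(V_GS − V_t)² with V_GS = V_G − I_D·R_S = 3.16 − 3.3·I_D.
Substituting gives 14.2·I_D² − 15.2·I_D + 3.57 = 0, with roots I_D = 0.346 or 0.729 mA.
The root I_D = 0.729 mA gives V_GS = 0.751 V ≤ V_t, so take I_D = 0.346 mA.
Then V_GS = 2.02 V and V_DS = V_DD − I_D(R_D+R_S) = 18 − 0.346×5.5 = 16.1 V.
Saturation requires V_DS ≥ V_GS − V_t = 0.516 V; 16.1 ≥ 0.516 ✓.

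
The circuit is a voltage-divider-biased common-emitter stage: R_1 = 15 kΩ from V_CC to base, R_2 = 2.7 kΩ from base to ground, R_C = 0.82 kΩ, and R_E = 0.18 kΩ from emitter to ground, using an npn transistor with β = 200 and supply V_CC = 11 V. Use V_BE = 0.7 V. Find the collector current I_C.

Thevenize the base divider: V_Th = V_CC·R_2/(R_1+R_2) = 11×2.7/17.7 = 1.68 V, R_Th = R_1‖R_2 = 2.29 kΩ.
Base-emitter loop: V_Th = I_B·R_Th + V_BE + (β+1)I_B·R_E, so I_B = (1.68 − 0.7) / (2.29 + 201×0.18) = 0.0254 mA.
I_C = β·I_B = 200×0.0254 = 5.08 mA, and I_E = (β+1)I_B = 5.11 mA.
V_CE = V_CC − I_C·R_C − I_E·R_E = 11 − 5.08×0.82 − 5.11×0.18 = 5.91 V.
V_CE = 5.91 V > 0.2 V confirms active-region operation.

I_C ≈ 5.1 mA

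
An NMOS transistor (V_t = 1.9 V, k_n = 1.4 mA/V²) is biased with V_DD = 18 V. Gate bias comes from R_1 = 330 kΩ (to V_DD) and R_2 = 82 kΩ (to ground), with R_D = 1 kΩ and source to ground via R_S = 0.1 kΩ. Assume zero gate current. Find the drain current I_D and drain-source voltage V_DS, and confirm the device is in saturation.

I_D ≈ 1.6 mA, V_DS ≈ 16 V

V_G = V_DD·R_2/(R_1+R_2) = 18×82/412 = 3.58 V.
Assume saturation: I_D = (k_n/2)(V_GS − V_t)² with V_GS = V_G − I_D·R_S = 3.58 − 0.1·I_D.
Substituting gives 0.007·I_D² − 1.24·I_D + 1.98 = 0, with roots I_D = 1.62 or 175 mA.
The root I_D = 175 mA gives V_GS = -13.9 V ≤ V_t, so take I_D = 1.62 mA.
Then V_GS = 3.42 V and V_DS = V_DD − I_D(R_D+R_S) = 18 − 1.62×1.1 = 16.2 V.
Saturation requires V_DS ≥ V_GS − V_t = 1.52 V; 16.2 ≥ 1.52 ✓.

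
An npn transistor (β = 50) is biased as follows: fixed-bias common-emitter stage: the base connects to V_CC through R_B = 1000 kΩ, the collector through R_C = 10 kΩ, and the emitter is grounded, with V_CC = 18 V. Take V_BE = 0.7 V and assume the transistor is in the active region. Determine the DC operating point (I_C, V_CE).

I_C ≈ 0.86 mA, V_CE ≈ 9.3 V

Base loop: V_CC = I_B·R_B + V_BE, so I_B = (18 − 0.7)/1000 kΩ = 0.0173 mA.
In the active region I_C = β·I_B = 50 × 0.0173 = 0.865 mA.
Collector loop: V_CE = V_CC − I_C·R_C = 18 − 0.865×10 = 9.35 V.
Since V_CE = 9.35 V > V_CE(sat) ≈ 0.2 V, the transistor is in the active region as assumed.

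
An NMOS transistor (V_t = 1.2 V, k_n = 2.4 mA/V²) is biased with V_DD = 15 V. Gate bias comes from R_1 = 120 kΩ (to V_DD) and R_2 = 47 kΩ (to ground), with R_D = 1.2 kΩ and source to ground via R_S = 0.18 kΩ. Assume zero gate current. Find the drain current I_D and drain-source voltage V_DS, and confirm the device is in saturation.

I_D ≈ 5.2 mA, V_DS ≈ 7.8 V

V_G = V_DD·R_2/(R_1+R_2) = 15×47/167 = 4.22 V.
Assume saturation: I_D = (k_n/2)(V_GS − V_t)² with V_GS = V_G − I_D·R_S = 4.22 − 0.18·I_D.
Substituting gives 0.0389·I_D² − 2.31·I_D + 11 = 0, with roots I_D = 5.21 or 54.1 mA.
The root I_D = 54.1 mA gives V_GS = -5.51 V ≤ V_t, so take I_D = 5.21 mA.
Then V_GS = 3.28 V and V_DS = V_DD − I_D(R_D+R_S) = 15 − 5.21×1.38 = 7.81 V.
Saturation requires V_DS ≥ V_GS − V_t = 2.08 V; 7.81 ≥ 2.08 ✓.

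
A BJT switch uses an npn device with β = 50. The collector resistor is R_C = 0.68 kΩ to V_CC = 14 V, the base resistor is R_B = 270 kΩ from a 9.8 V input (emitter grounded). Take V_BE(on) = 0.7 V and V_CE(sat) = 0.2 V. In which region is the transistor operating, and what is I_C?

active; I_C ≈ 1.7 mA

Assume active. Base-emitter loop: I_B = (V_BB − V_BE)/R_B = (9.8 − 0.7)/270 = 0.0337 mA.
I_C = β·I_B = 50×0.0337 = 1.69 mA.
V_CE = V_CC − I_C·R_C = 14 − 1.69×0.68 = 12.9 V > V_CE(sat), so the active-region assumption holds.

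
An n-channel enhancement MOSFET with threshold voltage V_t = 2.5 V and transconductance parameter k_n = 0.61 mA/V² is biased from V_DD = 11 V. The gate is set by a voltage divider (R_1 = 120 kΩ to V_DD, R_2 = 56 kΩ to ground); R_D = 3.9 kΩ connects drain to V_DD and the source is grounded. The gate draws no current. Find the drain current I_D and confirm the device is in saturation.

V_G = V_DD·R_2/(R_1+R_2) = 11×56/176 = 3.5 V. With the source grounded, V_GS = V_G = 3.5 V.
Assume saturation: I_D = (k_n/2)(V_GS − V_t)² = (0.61/2)×(3.5 − 2.5)² = 0.305×1² = 0.305 mA.
V_DS = V_DD − I_D·R_D = 11 − 0.305×3.9 = 9.81 V.
Saturation requires V_DS ≥ V_GS − V_t = 1 V; 9.81 ≥ 1 ✓.

I_D ≈ 0.3 mA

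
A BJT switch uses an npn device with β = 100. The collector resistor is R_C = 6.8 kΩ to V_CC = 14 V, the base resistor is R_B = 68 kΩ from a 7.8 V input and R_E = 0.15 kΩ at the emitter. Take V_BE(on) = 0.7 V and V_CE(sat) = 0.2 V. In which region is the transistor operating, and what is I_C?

saturation; I_C ≈ 2 mA

Assume active: I_B = (7.8 − 0.7)/(68 + 101×0.15) = 0.0854 mA, I_C = β·I_B = 8.54 mA.
Then V_CE = 14 − 8.54×6.8 − 8.62×0.15 = -45.4 V < 0.2 V — the active assumption fails.
Re-solve with V_CE = 0.2 V. KCL at the emitter: V_E/R_E = (V_BB−0.7−V_E)/R_B + (V_CC−0.2−V_E)/R_C, giving V_E = 0.312 V.
I_C = (V_CC − 0.2 − V_E)/R_C = (13.8 − 0.312)/6.8 = 1.98 mA.
Check: I_B = (7.1 − 0.312)/68 = 0.0998 mA, and β·I_B = 9.98 mA > I_C, confirming saturation.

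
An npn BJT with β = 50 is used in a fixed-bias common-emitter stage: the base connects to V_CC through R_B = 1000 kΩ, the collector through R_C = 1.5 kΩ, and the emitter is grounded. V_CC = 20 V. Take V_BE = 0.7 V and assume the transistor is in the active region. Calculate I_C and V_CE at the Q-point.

Base loop: V_CC = I_B·R_B + V_BE, so I_B = (20 − 0.7)/1000 kΩ = 0.0193 mA.
In the active region I_C = β·I_B = 50 × 0.0193 = 0.965 mA.
Collector loop: V_CE = V_CC − I_C·R_C = 20 − 0.965×1.5 = 18.6 V.
Since V_CE = 18.6 V > V_CE(sat) ≈ 0.2 V, the transistor is in the active region as assumed.

I_C ≈ 0.97 mA, V_CE ≈ 19 V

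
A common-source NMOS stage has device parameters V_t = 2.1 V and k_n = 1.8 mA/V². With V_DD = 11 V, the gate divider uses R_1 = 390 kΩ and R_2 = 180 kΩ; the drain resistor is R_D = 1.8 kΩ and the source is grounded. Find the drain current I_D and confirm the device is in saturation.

V_G = V_DD·R_2/(R_1+R_2) = 11×180/570 = 3.47 V. With the source grounded, V_GS = V_G = 3.47 V.
Assume saturation: I_D = (k_n/2)(V_GS − V_t)² = (1.8/2)×(3.47 − 2.1)² = 0.9×1.37² = 1.7 mA.
V_DS = V_DD − I_D·R_D = 11 − 1.7×1.8 = 7.94 V.
Saturation requires V_DS ≥ V_GS − V_t = 1.37 V; 7.94 ≥ 1.37 ✓.

I_D ≈ 1.7 mA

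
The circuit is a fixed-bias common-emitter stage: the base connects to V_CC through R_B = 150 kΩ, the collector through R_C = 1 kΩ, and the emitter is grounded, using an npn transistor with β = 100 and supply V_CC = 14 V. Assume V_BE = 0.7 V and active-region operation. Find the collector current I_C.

I_C ≈ 8.9 mA

Base loop: V_CC = I_B·R_B + V_BE, so I_B = (14 − 0.7)/150 kΩ = 0.0887 mA.
In the active region I_C = β·I_B = 100 × 0.0887 = 8.87 mA.
Collector loop: V_CE = V_CC − I_C·R_C = 14 − 8.87×1 = 5.13 V.
Since V_CE = 5.13 V > V_CE(sat) ≈ 0.2 V, the transistor is in the active region as assumed.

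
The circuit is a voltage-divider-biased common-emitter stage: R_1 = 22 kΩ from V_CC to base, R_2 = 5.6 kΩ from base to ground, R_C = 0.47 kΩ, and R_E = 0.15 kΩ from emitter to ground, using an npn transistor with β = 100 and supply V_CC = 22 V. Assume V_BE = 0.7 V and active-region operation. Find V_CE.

V_CE ≈ 10 V

Thevenize the base divider: V_Th = V_CC·R_2/(R_1+R_2) = 22×5.6/27.6 = 4.46 V, R_Th = R_1‖R_2 = 4.46 kΩ.
Base-emitter loop: V_Th = I_B·R_Th + V_BE + (β+1)I_B·R_E, so I_B = (4.46 − 0.7) / (4.46 + 101×0.15) = 0.192 mA.
I_C = β·I_B = 100×0.192 = 19.2 mA, and I_E = (β+1)I_B = 19.4 mA.
V_CE = V_CC − I_C·R_C − I_E·R_E = 22 − 19.2×0.47 − 19.4×0.15 = 10.1 V.
V_CE = 10.1 V > 0.2 V confirms active-region operation.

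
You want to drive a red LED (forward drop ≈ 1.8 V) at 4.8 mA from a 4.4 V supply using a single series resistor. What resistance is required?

The resistor drops V_S − V_D = 4.4 − 1.8 = 2.6 V at 4.8 mA.
R = 2.6 V / 4.8 mA = 0.542 kΩ.

R ≈ 0.54 kΩ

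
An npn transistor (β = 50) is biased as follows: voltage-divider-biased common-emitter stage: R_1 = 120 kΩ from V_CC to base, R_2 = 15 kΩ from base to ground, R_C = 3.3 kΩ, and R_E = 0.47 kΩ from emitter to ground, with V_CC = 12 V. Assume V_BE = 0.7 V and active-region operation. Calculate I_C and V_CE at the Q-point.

I_C ≈ 0.85 mA, V_CE ≈ 8.8 V

Thevenize the base divider: V_Th = V_CC·R_2/(R_1+R_2) = 12×15/135 = 1.33 V, R_Th = R_1‖R_2 = 13.3 kΩ.
Base-emitter loop: V_Th = I_B·R_Th + V_BE + (β+1)I_B·R_E, so I_B = (1.33 − 0.7) / (13.3 + 51×0.47) = 0.017 mA.
I_C = β·I_B = 50×0.017 = 0.849 mA, and I_E = (β+1)I_B = 0.866 mA.
V_CE = V_CC − I_C·R_C − I_E·R_E = 12 − 0.849×3.3 − 0.866×0.47 = 8.79 V.
V_CE = 8.79 V > 0.2 V confirms active-region operation.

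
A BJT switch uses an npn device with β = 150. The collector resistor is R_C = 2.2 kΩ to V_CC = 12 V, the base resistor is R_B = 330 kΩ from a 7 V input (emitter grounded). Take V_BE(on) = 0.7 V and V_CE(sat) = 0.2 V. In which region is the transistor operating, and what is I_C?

active; I_C ≈ 2.9 mA

Assume active. Base-emitter loop: I_B = (V_BB − V_BE)/R_B = (7 − 0.7)/330 = 0.0191 mA.
I_C = β·I_B = 150×0.0191 = 2.86 mA.
V_CE = V_CC − I_C·R_C = 12 − 2.86×2.2 = 5.7 V > V_CE(sat), so the active-region assumption holds.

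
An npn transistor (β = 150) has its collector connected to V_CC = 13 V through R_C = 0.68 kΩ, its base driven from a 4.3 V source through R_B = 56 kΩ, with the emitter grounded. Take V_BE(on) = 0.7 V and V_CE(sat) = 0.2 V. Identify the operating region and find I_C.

Assume active. Base-emitter loop: I_B = (V_BB − V_BE)/R_B = (4.3 − 0.7)/56 = 0.0643 mA.
I_C = β·I_B = 150×0.0643 = 9.64 mA.
V_CE = V_CC − I_C·R_C = 13 − 9.64×0.68 = 6.44 V > V_CE(sat), so the active-region assumption holds.

active; I_C ≈ 9.6 mA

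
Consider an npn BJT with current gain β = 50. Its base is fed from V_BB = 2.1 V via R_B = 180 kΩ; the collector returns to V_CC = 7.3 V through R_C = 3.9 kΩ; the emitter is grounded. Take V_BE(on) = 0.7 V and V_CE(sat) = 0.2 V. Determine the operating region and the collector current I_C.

Assume active. Base-emitter loop: I_B = (V_BB − V_BE)/R_B = (2.1 − 0.7)/180 = 0.00778 mA.
I_C = β·I_B = 50×0.00778 = 0.389 mA.
V_CE = V_CC − I_C·R_C = 7.3 − 0.389×3.9 = 5.78 V > V_CE(sat), so the active-region assumption holds.

active; I_C ≈ 0.39 mA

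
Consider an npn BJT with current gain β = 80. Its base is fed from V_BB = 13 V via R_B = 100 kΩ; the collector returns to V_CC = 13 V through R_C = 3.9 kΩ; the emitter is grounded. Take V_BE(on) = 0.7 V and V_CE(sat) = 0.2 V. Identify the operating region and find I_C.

saturation; I_C ≈ 3.3 mA

Assume active: I_B = (13 − 0.7)/100 = 0.123 mA, giving I_C = β·I_B = 9.84 mA.
But then V_CE = 13 − 9.84×3.9 = -25.4 V < V_CE(sat) = 0.2 V — impossible in the active region.
So the transistor is saturated. With V_CE = 0.2 V, I_C = (V_CC − 0.2)/R_C = 12.8/3.9 = 3.28 mA.
Check: β·I_B = 9.84 mA > I_C = 3.28 mA, confirming saturation.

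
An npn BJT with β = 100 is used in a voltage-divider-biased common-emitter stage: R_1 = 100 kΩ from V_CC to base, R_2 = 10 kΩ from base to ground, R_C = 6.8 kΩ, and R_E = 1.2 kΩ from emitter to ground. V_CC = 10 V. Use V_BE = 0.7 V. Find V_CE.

Thevenize the base divider: V_Th = V_CC·R_2/(R_1+R_2) = 10×10/110 = 0.909 V, R_Th = R_1‖R_2 = 9.09 kΩ.
Base-emitter loop: V_Th = I_B·R_Th + V_BE + (β+1)I_B·R_E, so I_B = (0.909 − 0.7) / (9.09 + 101×1.2) = 0.0016 mA.
I_C = β·I_B = 100×0.0016 = 0.16 mA, and I_E = (β+1)I_B = 0.162 mA.
V_CE = V_CC − I_C·R_C − I_E·R_E = 10 − 0.16×6.8 − 0.162×1.2 = 8.71 V.
V_CE = 8.71 V > 0.2 V confirms active-region operation.

V_CE ≈ 8.7 V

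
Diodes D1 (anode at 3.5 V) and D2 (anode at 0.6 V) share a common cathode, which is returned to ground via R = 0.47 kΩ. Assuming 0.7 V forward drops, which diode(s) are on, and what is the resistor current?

Only D1 conducts; I_R ≈ 6 mA

Assume both conduct. Then node N would need to be at both 3.5−0.7 = 2.8 V and 0.6−0.7 = -0.1 V, which is impossible.
Assume only D1 conducts: V_N = 3.5 − 0.7 = 2.8 V, so I_R = 2.8/0.47 = 5.96 mA.
Check D2: its anode-to-cathode voltage is 0.6 − 2.8 = -2.2 V < 0.7 V, so it is off. The assumption is consistent.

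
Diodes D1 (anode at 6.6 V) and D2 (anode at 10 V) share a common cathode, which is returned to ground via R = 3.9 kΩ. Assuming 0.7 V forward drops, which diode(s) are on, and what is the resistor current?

Assume both conduct. Then node N would need to be at both 6.6−0.7 = 5.9 V and 10−0.7 = 9.3 V, which is impossible.
Assume only D2 conducts: V_N = 10 − 0.7 = 9.3 V, so I_R = 9.3/3.9 = 2.38 mA.
Check D1: its anode-to-cathode voltage is 6.6 − 9.3 = -2.7 V < 0.7 V, so it is off. The assumption is consistent.

Only D2 conducts; I_R ≈ 2.4 mA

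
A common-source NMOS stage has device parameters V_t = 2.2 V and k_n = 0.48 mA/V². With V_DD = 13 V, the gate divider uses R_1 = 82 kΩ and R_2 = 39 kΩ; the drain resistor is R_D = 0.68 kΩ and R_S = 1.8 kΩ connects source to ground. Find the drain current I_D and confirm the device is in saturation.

V_G = V_DD·R_2/(R_1+R_2) = 13×39/121 = 4.19 V.
Assume saturation: I_D = (k_n/2)(V_GS − V_t)² with V_GS = V_G − I_D·R_S = 4.19 − 1.8·I_D.
Substituting gives 0.778·I_D² − 2.72·I_D + 0.951 = 0, with roots I_D = 0.394 or 3.1 mA.
The root I_D = 3.1 mA gives V_GS = -1.4 V ≤ V_t, so take I_D = 0.394 mA.
Then V_GS = 3.48 V and V_DS = V_DD − I_D(R_D+R_S) = 13 − 0.394×2.48 = 12 V.
Saturation requires V_DS ≥ V_GS − V_t = 1.28 V; 12 ≥ 1.28 ✓.

I_D ≈ 0.39 mA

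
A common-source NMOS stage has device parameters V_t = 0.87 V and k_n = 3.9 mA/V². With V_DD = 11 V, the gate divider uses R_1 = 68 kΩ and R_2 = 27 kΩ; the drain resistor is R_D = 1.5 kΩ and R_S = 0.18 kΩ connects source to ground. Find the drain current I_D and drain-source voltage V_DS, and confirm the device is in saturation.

V_G = V_DD·R_2/(R_1+R_2) = 11×27/95 = 3.13 V.
Assume saturation: I_D = (k_n/2)(V_GS − V_t)² with V_GS = V_G − I_D·R_S = 3.13 − 0.18·I_D.
Substituting gives 0.0632·I_D² − 2.58·I_D + 9.93 = 0, with roots I_D = 4.29 or 36.6 mA.
The root I_D = 36.6 mA gives V_GS = -3.46 V ≤ V_t, so take I_D = 4.29 mA.
Then V_GS = 2.35 V and V_DS = V_DD − I_D(R_D+R_S) = 11 − 4.29×1.68 = 3.79 V.
Saturation requires V_DS ≥ V_GS − V_t = 1.48 V; 3.79 ≥ 1.48 ✓.

I_D ≈ 4.3 mA, V_DS ≈ 3.8 V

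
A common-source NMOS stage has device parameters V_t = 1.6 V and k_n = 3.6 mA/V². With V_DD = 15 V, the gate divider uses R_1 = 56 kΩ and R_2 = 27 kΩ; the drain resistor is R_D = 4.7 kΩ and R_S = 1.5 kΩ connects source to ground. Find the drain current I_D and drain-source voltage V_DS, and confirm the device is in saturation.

I_D ≈ 1.6 mA, V_DS ≈ 5.3 V

V_G = V_DD·R_2/(R_1+R_2) = 15×27/83 = 4.88 V.
Assume saturation: I_D = (k_n/2)(V_GS − V_t)² with V_GS = V_G − I_D·R_S = 4.88 − 1.5·I_D.
Substituting gives 4.05·I_D² − 18.7·I_D + 19.4 = 0, with roots I_D = 1.56 or 3.05 mA.
The root I_D = 3.05 mA gives V_GS = 0.297 V ≤ V_t, so take I_D = 1.56 mA.
Then V_GS = 2.53 V and V_DS = V_DD − I_D(R_D+R_S) = 15 − 1.56×6.2 = 5.3 V.
Saturation requires V_DS ≥ V_GS − V_t = 0.932 V; 5.3 ≥ 0.932 ✓.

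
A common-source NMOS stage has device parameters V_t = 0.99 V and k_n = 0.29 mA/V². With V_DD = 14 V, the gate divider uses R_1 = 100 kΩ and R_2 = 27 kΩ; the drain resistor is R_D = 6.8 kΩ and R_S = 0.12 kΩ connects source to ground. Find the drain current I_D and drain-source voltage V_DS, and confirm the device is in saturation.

I_D ≈ 0.54 mA, V_DS ≈ 10 V

V_G = V_DD·R_2/(R_1+R_2) = 14×27/127 = 2.98 V.
Assume saturation: I_D = (k_n/2)(V_GS − V_t)² with V_GS = V_G − I_D·R_S = 2.98 − 0.12·I_D.
Substituting gives 0.00209·I_D² − 1.07·I_D + 0.572 = 0, with roots I_D = 0.536 or 511 mA.
The root I_D = 511 mA gives V_GS = -58.4 V ≤ V_t, so take I_D = 0.536 mA.
Then V_GS = 2.91 V and V_DS = V_DD − I_D(R_D+R_S) = 14 − 0.536×6.92 = 10.3 V.
Saturation requires V_DS ≥ V_GS − V_t = 1.92 V; 10.3 ≥ 1.92 ✓.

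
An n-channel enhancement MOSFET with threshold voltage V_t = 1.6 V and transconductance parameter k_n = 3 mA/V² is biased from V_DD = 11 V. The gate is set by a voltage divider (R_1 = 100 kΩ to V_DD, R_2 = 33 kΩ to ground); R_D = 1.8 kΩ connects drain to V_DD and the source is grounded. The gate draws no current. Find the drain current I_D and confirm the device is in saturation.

V_G = V_DD·R_2/(R_1+R_2) = 11×33/133 = 2.73 V. With the source grounded, V_GS = V_G = 2.73 V.
Assume saturation: I_D = (k_n/2)(V_GS − V_t)² = (3/2)×(2.73 − 1.6)² = 1.5×1.13² = 1.91 mA.
V_DS = V_DD − I_D·R_D = 11 − 1.91×1.8 = 7.56 V.
Saturation requires V_DS ≥ V_GS − V_t = 1.13 V; 7.56 ≥ 1.13 ✓.

I_D ≈ 1.9 mA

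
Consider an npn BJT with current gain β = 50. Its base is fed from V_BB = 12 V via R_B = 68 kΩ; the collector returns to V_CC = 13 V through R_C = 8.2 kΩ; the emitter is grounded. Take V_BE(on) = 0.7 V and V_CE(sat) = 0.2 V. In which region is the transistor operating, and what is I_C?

saturation; I_C ≈ 1.6 mA

Assume active: I_B = (12 − 0.7)/68 = 0.166 mA, giving I_C = β·I_B = 8.31 mA.
But then V_CE = 13 − 8.31×8.2 = -55.1 V < V_CE(sat) = 0.2 V — impossible in the active region.
So the transistor is saturated. With V_CE = 0.2 V, I_C = (V_CC − 0.2)/R_C = 12.8/8.2 = 1.56 mA.
Check: β·I_B = 8.31 mA > I_C = 1.56 mA, confirming saturation.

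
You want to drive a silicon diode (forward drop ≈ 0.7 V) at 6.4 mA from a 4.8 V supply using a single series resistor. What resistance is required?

R ≈ 0.64 kΩ

The resistor drops V_S − V_D = 4.8 − 0.7 = 4.1 V at 6.4 mA.
R = 4.1 V / 6.4 mA = 0.641 kΩ.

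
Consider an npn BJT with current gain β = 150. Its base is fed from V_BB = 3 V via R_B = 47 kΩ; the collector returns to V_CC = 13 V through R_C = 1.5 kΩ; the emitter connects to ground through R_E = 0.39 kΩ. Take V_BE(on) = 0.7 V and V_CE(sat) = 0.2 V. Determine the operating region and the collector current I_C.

Assume active. Base-emitter loop: I_B = (V_BB − V_BE)/(R_B + (β+1)R_E) = (3 − 0.7)/(47 + 151×0.39) = 0.0217 mA.
I_C = β·I_B = 150×0.0217 = 3.26 mA.
V_CE = V_CC − I_C·R_C − I_E·R_E = 13 − 3.26×1.5 − 3.28×0.39 = 6.83 V > V_CE(sat), so the active-region assumption holds.

active; I_C ≈ 3.3 mA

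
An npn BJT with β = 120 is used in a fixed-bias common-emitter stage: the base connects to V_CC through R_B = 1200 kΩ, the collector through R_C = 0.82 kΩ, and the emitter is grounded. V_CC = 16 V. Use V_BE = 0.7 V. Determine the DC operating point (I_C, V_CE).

I_C ≈ 1.5 mA, V_CE ≈ 15 V

Base loop: V_CC = I_B·R_B + V_BE, so I_B = (16 − 0.7)/1200 kΩ = 0.0128 mA.
In the active region I_C = β·I_B = 120 × 0.0128 = 1.53 mA.
Collector loop: V_CE = V_CC − I_C·R_C = 16 − 1.53×0.82 = 14.7 V.
Since V_CE = 14.7 V > V_CE(sat) ≈ 0.2 V, the transistor is in the active region as assumed.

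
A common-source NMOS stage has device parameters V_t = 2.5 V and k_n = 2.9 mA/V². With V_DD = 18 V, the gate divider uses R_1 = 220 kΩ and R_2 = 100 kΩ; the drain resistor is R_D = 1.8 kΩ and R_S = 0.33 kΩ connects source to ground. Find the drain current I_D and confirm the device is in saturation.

V_G = V_DD·R_2/(R_1+R_2) = 18×100/320 = 5.62 V.
Assume saturation: I_D = (k_n/2)(V_GS − V_t)² with V_GS = V_G − I_D·R_S = 5.62 − 0.33·I_D.
Substituting gives 0.158·I_D² − 3.99·I_D + 14.2 = 0, with roots I_D = 4.27 or 21 mA.
The root I_D = 21 mA gives V_GS = -1.31 V ≤ V_t, so take I_D = 4.27 mA.
Then V_GS = 4.22 V and V_DS = V_DD − I_D(R_D+R_S) = 18 − 4.27×2.13 = 8.91 V.
Saturation requires V_DS ≥ V_GS − V_t = 1.72 V; 8.91 ≥ 1.72 ✓.

I_D ≈ 4.3 mA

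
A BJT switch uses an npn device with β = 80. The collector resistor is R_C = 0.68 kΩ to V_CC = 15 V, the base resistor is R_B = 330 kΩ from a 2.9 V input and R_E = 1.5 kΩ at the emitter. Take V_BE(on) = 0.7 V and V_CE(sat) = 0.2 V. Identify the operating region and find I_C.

Assume active. Base-emitter loop: I_B = (V_BB − V_BE)/(R_B + (β+1)R_E) = (2.9 − 0.7)/(330 + 81×1.5) = 0.00487 mA.
I_C = β·I_B = 80×0.00487 = 0.39 mA.
V_CE = V_CC − I_C·R_C − I_E·R_E = 15 − 0.39×0.68 − 0.395×1.5 = 14.1 V > V_CE(sat), so the active-region assumption holds.

active; I_C ≈ 0.39 mA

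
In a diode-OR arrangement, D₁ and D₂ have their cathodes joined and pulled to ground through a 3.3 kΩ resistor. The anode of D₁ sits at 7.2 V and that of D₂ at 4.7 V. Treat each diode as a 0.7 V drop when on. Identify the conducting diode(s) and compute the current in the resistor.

Only D₁ conducts; I_R ≈ 2 mA

Assume both conduct. Then node N would need to be at both 7.2−0.7 = 6.5 V and 4.7−0.7 = 4 V, which is impossible.
Assume only D₁ conducts: V_N = 7.2 − 0.7 = 6.5 V, so I_R = 6.5/3.3 = 1.97 mA.
Check D₂: its anode-to-cathode voltage is 4.7 − 6.5 = -1.8 V < 0.7 V, so it is off. The assumption is consistent.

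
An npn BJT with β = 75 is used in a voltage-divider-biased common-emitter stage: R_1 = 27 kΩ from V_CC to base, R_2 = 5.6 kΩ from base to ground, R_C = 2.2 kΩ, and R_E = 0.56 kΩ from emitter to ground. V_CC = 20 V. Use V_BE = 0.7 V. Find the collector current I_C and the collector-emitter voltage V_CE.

I_C ≈ 4.3 mA, V_CE ≈ 8 V

Thevenize the base divider: V_Th = V_CC·R_2/(R_1+R_2) = 20×5.6/32.6 = 3.44 V, R_Th = R_1‖R_2 = 4.64 kΩ.
Base-emitter loop: V_Th = I_B·R_Th + V_BE + (β+1)I_B·R_E, so I_B = (3.44 − 0.7) / (4.64 + 76×0.56) = 0.058 mA.
I_C = β·I_B = 75×0.058 = 4.35 mA, and I_E = (β+1)I_B = 4.4 mA.
V_CE = V_CC − I_C·R_C − I_E·R_E = 20 − 4.35×2.2 − 4.4×0.56 = 7.97 V.
V_CE = 7.97 V > 0.2 V confirms active-region operation.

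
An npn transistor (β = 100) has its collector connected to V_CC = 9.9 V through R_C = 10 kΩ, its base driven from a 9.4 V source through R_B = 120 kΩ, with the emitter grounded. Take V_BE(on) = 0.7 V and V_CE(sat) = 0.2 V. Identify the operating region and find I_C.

saturation; I_C ≈ 0.97 mA

Assume active: I_B = (9.4 − 0.7)/120 = 0.0725 mA, giving I_C = β·I_B = 7.25 mA.
But then V_CE = 9.9 − 7.25×10 = -62.6 V < V_CE(sat) = 0.2 V — impossible in the active region.
So the transistor is saturated. With V_CE = 0.2 V, I_C = (V_CC − 0.2)/R_C = 9.7/10 = 0.97 mA.
Check: β·I_B = 7.25 mA > I_C = 0.97 mA, confirming saturation.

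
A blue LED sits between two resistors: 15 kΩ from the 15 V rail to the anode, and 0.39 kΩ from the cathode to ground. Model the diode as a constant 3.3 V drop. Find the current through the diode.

I ≈ 0.76 mA

The two resistors are in series with the diode, so KVL gives 15 = I·15 + 3.3 + I·0.39.
I = (15 − 3.3) / (15 + 0.39) kΩ = 11.7 / 15.4 = 0.76 mA.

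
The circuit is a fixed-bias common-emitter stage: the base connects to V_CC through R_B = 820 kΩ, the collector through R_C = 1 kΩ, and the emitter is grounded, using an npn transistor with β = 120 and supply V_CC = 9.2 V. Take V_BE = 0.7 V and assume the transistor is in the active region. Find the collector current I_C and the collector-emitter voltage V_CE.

Base loop: V_CC = I_B·R_B + V_BE, so I_B = (9.2 − 0.7)/820 kΩ = 0.0104 mA.
In the active region I_C = β·I_B = 120 × 0.0104 = 1.24 mA.
Collector loop: V_CE = V_CC − I_C·R_C = 9.2 − 1.24×1 = 7.96 V.
Since V_CE = 7.96 V > V_CE(sat) ≈ 0.2 V, the transistor is in the active region as assumed.

I_C ≈ 1.2 mA, V_CE ≈ 8 V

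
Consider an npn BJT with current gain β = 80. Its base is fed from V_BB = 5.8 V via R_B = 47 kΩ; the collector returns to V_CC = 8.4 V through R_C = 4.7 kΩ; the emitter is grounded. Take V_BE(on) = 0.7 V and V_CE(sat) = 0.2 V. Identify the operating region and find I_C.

Assume active: I_B = (5.8 − 0.7)/47 = 0.109 mA, giving I_C = β·I_B = 8.68 mA.
But then V_CE = 8.4 − 8.68×4.7 = -32.4 V < V_CE(sat) = 0.2 V — impossible in the active region.
So the transistor is saturated. With V_CE = 0.2 V, I_C = (V_CC − 0.2)/R_C = 8.2/4.7 = 1.74 mA.
Check: β·I_B = 8.68 mA > I_C = 1.74 mA, confirming saturation.

saturation; I_C ≈ 1.7 mA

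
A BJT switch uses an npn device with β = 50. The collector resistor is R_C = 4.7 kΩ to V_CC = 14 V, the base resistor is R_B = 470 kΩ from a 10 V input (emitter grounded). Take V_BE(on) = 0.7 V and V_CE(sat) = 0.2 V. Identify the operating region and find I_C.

active; I_C ≈ 0.99 mA

Assume active. Base-emitter loop: I_B = (V_BB − V_BE)/R_B = (10 − 0.7)/470 = 0.0198 mA.
I_C = β·I_B = 50×0.0198 = 0.989 mA.
V_CE = V_CC − I_C·R_C = 14 − 0.989×4.7 = 9.35 V > V_CE(sat), so the active-region assumption holds.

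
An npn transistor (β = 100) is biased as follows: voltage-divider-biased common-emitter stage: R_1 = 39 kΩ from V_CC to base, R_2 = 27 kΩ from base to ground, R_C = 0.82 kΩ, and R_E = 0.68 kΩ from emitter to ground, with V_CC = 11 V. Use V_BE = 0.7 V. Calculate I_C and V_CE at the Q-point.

I_C ≈ 4.5 mA, V_CE ≈ 4.2 V

Thevenize the base divider: V_Th = V_CC·R_2/(R_1+R_2) = 11×27/66 = 4.5 V, R_Th = R_1‖R_2 = 16 kΩ.
Base-emitter loop: V_Th = I_B·R_Th + V_BE + (β+1)I_B·R_E, so I_B = (4.5 − 0.7) / (16 + 101×0.68) = 0.0449 mA.
I_C = β·I_B = 100×0.0449 = 4.49 mA, and I_E = (β+1)I_B = 4.53 mA.
V_CE = V_CC − I_C·R_C − I_E·R_E = 11 − 4.49×0.82 − 4.53×0.68 = 4.23 V.
V_CE = 4.23 V > 0.2 V confirms active-region operation.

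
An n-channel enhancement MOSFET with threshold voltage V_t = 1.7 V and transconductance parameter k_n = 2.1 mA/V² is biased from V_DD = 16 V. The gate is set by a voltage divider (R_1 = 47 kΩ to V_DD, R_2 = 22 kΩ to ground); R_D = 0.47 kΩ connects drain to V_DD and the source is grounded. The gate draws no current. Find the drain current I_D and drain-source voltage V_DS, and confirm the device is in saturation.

V_G = V_DD·R_2/(R_1+R_2) = 16×22/69 = 5.1 V. With the source grounded, V_GS = V_G = 5.1 V.
Assume saturation: I_D = (k_n/2)(V_GS − V_t)² = (2.1/2)×(5.1 − 1.7)² = 1.05×3.4² = 12.1 mA.
V_DS = V_DD − I_D·R_D = 16 − 12.1×0.47 = 10.3 V.
Saturation requires V_DS ≥ V_GS − V_t = 3.4 V; 10.3 ≥ 3.4 ✓.

I_D ≈ 12 mA, V_DS ≈ 10 V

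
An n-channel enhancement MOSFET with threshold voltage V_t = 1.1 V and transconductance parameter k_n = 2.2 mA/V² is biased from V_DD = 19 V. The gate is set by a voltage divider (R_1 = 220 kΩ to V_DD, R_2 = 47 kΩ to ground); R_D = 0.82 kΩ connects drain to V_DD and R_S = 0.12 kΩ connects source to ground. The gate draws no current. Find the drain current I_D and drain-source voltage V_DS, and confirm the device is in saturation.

I_D ≈ 3.6 mA, V_DS ≈ 16 V

V_G = V_DD·R_2/(R_1+R_2) = 19×47/267 = 3.34 V.
Assume saturation: I_D = (k_n/2)(V_GS − V_t)² with V_GS = V_G − I_D·R_S = 3.34 − 0.12·I_D.
Substituting gives 0.0158·I_D² − 1.59·I_D + 5.54 = 0, with roots I_D = 3.61 or 96.9 mA.
The root I_D = 96.9 mA gives V_GS = -8.29 V ≤ V_t, so take I_D = 3.61 mA.
Then V_GS = 2.91 V and V_DS = V_DD − I_D(R_D+R_S) = 19 − 3.61×0.94 = 15.6 V.
Saturation requires V_DS ≥ V_GS − V_t = 1.81 V; 15.6 ≥ 1.81 ✓.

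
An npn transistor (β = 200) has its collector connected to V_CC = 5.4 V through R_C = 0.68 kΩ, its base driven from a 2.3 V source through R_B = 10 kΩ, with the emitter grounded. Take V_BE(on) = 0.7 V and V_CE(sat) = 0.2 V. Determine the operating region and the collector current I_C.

saturation; I_C ≈ 7.6 mA

Assume active: I_B = (2.3 − 0.7)/10 = 0.16 mA, giving I_C = β·I_B = 32 mA.
But then V_CE = 5.4 − 32×0.68 = -16.4 V < V_CE(sat) = 0.2 V — impossible in the active region.
So the transistor is saturated. With V_CE = 0.2 V, I_C = (V_CC − 0.2)/R_C = 5.2/0.68 = 7.65 mA.
Check: β·I_B = 32 mA > I_C = 7.65 mA, confirming saturation.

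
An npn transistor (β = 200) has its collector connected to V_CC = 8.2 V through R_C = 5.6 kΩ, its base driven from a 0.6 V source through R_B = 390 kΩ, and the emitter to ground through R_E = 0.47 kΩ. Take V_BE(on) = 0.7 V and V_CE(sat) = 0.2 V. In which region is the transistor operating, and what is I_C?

cutoff; I_C ≈ 0

V_BB = 0.6 V ≤ V_BE(on) = 0.7 V, so the base-emitter junction is not forward biased.
The transistor is in cutoff: I_B = I_C = 0.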